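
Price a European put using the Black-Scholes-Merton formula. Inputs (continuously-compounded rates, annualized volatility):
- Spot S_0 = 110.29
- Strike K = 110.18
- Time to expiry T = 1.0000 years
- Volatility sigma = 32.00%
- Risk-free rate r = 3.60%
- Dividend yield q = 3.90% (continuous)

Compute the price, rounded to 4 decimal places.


d1 = (ln(S/K) + (r - q + 0.5*sigma^2) * T) / (sigma * sqrt(T)) = 0.15374334
d2 = d1 - sigma * sqrt(T) = -0.16625666
exp(-rT) = 0.96464029; exp(-qT) = 0.96175071
P = K * exp(-rT) * N(-d2) - S_0 * exp(-qT) * N(-d1)
N(-d1) = 0.43890606; N(-d2) = 0.56602251
P = 110.1800 * 0.96464029 * 0.56602251 - 110.2900 * 0.96175071 * 0.43890606 = 13.6038

Answer: Price = 13.6038


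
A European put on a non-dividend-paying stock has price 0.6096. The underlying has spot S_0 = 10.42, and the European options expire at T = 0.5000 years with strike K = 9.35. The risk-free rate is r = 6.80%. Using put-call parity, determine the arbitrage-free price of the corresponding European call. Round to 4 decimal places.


Put-call parity: C - P = S_0 * exp(-qT) - K * exp(-rT).
S_0 * exp(-qT) = 10.4200 * 1.00000000 = 10.42000000
K * exp(-rT) = 9.3500 * 0.96657150 = 9.03744357
C = P + S*exp(-qT) - K*exp(-rT)
C = 0.6096 + 10.42000000 - 9.03744357 = 1.9922

Answer: Call price = 1.9922


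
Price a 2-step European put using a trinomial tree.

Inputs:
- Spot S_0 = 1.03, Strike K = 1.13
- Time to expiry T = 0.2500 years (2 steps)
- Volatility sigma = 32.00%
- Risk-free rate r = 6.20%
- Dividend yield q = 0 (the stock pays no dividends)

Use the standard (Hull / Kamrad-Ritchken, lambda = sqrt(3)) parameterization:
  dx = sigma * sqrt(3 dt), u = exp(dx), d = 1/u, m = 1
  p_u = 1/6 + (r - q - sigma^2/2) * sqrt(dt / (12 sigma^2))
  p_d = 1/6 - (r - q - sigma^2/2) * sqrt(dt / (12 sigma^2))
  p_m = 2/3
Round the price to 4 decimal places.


Answer: Price = V(0,0) = 0.1213

Derivation:
dt = T/N = 0.125000; dx = sigma*sqrt(3*dt) = 0.195959
u = exp(dx) = 1.216477; d = 1/u = 0.822046
p_u = 0.170111, p_m = 0.666667, p_d = 0.163222
Discount per step: exp(-r*dt) = 0.992280
Stock lattice S(k, j) with j the centered position index:
  k=0: S(0,+0) = 1.0300
  k=1: S(1,-1) = 0.8467; S(1,+0) = 1.0300; S(1,+1) = 1.2530
  k=2: S(2,-2) = 0.6960; S(2,-1) = 0.8467; S(2,+0) = 1.0300; S(2,+1) = 1.2530; S(2,+2) = 1.5242
Terminal payoffs V(N, j) = max(K - S_T, 0):
  V(2,-2) = 0.433968; V(2,-1) = 0.283293; V(2,+0) = 0.100000; V(2,+1) = 0.000000; V(2,+2) = 0.000000
Backward induction: V(k, j) = exp(-r*dt) * [p_u * V(k+1, j+1) + p_m * V(k+1, j) + p_d * V(k+1, j-1)]
  V(1,-1) = exp(-r*dt) * [p_u*0.100000 + p_m*0.283293 + p_d*0.433968] = 0.274570
  V(1,+0) = exp(-r*dt) * [p_u*0.000000 + p_m*0.100000 + p_d*0.283293] = 0.112035
  V(1,+1) = exp(-r*dt) * [p_u*0.000000 + p_m*0.000000 + p_d*0.100000] = 0.016196
  V(0,+0) = exp(-r*dt) * [p_u*0.016196 + p_m*0.112035 + p_d*0.274570] = 0.121317


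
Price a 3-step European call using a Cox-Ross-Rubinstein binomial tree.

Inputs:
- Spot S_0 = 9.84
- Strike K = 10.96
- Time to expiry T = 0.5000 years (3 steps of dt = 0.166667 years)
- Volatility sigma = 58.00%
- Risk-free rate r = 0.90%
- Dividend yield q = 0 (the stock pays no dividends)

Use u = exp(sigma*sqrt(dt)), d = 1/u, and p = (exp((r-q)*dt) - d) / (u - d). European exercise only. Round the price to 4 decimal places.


Answer: Price = V(0,0) = 1.2850

Derivation:
dt = T/N = 0.166667
u = exp(sigma*sqrt(dt)) = 1.267167; d = 1/u = 0.789162
p = (exp((r-q)*dt) - d) / (u - d) = 0.444219
Discount per step: exp(-r*dt) = 0.998501
Stock lattice S(k, i) with i counting down-moves:
  k=0: S(0,0) = 9.8400
  k=1: S(1,0) = 12.4689; S(1,1) = 7.7654
  k=2: S(2,0) = 15.8002; S(2,1) = 9.8400; S(2,2) = 6.1281
  k=3: S(3,0) = 20.0215; S(3,1) = 12.4689; S(3,2) = 7.7654; S(3,3) = 4.8361
Terminal payoffs V(N, i) = max(S_T - K, 0):
  V(3,0) = 9.061521; V(3,1) = 1.508927; V(3,2) = 0.000000; V(3,3) = 0.000000
Backward induction: V(k, i) = exp(-r*dt) * [p * V(k+1, i) + (1-p) * V(k+1, i+1)].
  V(2,0) = exp(-r*dt) * [p*9.061521 + (1-p)*1.508927] = 4.856646
  V(2,1) = exp(-r*dt) * [p*1.508927 + (1-p)*0.000000] = 0.669290
  V(2,2) = exp(-r*dt) * [p*0.000000 + (1-p)*0.000000] = 0.000000
  V(1,0) = exp(-r*dt) * [p*4.856646 + (1-p)*0.669290] = 2.525603
  V(1,1) = exp(-r*dt) * [p*0.669290 + (1-p)*0.000000] = 0.296866
  V(0,0) = exp(-r*dt) * [p*2.525603 + (1-p)*0.296866] = 1.284986


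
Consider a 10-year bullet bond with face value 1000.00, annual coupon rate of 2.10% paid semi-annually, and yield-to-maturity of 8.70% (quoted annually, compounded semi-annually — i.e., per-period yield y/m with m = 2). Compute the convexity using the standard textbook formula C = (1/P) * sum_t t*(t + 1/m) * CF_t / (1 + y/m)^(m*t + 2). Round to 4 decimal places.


Coupon per period c = face * coupon_rate / m = 10.500000
Periods per year m = 2; per-period yield y/m = 0.043500
Number of cashflows N = 20
Cashflows (t years, CF_t, discount factor 1/(1+y/m)^(m*t), PV):
  t = 0.5000: CF_t = 10.500000, DF = 0.958313, PV = 10.062290
  t = 1.0000: CF_t = 10.500000, DF = 0.918365, PV = 9.642827
  t = 1.5000: CF_t = 10.500000, DF = 0.880081, PV = 9.240850
  t = 2.0000: CF_t = 10.500000, DF = 0.843393, PV = 8.855630
  t = 2.5000: CF_t = 10.500000, DF = 0.808235, PV = 8.486469
  t = 3.0000: CF_t = 10.500000, DF = 0.774543, PV = 8.132697
  t = 3.5000: CF_t = 10.500000, DF = 0.742254, PV = 7.793672
  t = 4.0000: CF_t = 10.500000, DF = 0.711312, PV = 7.468780
  t = 4.5000: CF_t = 10.500000, DF = 0.681660, PV = 7.157432
  t = 5.0000: CF_t = 10.500000, DF = 0.653244, PV = 6.859063
  t = 5.5000: CF_t = 10.500000, DF = 0.626013, PV = 6.573131
  t = 6.0000: CF_t = 10.500000, DF = 0.599916, PV = 6.299120
  t = 6.5000: CF_t = 10.500000, DF = 0.574908, PV = 6.036531
  t = 7.0000: CF_t = 10.500000, DF = 0.550942, PV = 5.784888
  t = 7.5000: CF_t = 10.500000, DF = 0.527975, PV = 5.543735
  t = 8.0000: CF_t = 10.500000, DF = 0.505965, PV = 5.312636
  t = 8.5000: CF_t = 10.500000, DF = 0.484873, PV = 5.091170
  t = 9.0000: CF_t = 10.500000, DF = 0.464661, PV = 4.878936
  t = 9.5000: CF_t = 10.500000, DF = 0.445290, PV = 4.675550
  t = 10.0000: CF_t = 1010.500000, DF = 0.426728, PV = 431.208437
Price P = sum_t PV_t = 565.103845
Convexity numerator sum_t t*(t + 1/m) * CF_t / (1+y/m)^(m*t + 2):
  t = 0.5000: term = 4.620425
  t = 1.0000: term = 13.283446
  t = 1.5000: term = 25.459407
  t = 2.0000: term = 40.663484
  t = 2.5000: term = 58.452540
  t = 3.0000: term = 78.422191
  t = 3.5000: term = 100.204045
  t = 4.0000: term = 123.463126
  t = 4.5000: term = 147.895456
  t = 5.0000: term = 173.225791
  t = 5.5000: term = 199.205509
  t = 6.0000: term = 225.610630
  t = 6.5000: term = 252.239963
  t = 7.0000: term = 278.913380
  t = 7.5000: term = 305.470195
  t = 8.0000: term = 331.767661
  t = 8.5000: term = 357.679558
  t = 9.0000: term = 383.094878
  t = 9.5000: term = 407.916604
  t = 10.0000: term = 41580.685236
Convexity = (1/P) * sum = 45088.273524 / 565.103845 = 79.787589

Answer: Convexity = 79.7876


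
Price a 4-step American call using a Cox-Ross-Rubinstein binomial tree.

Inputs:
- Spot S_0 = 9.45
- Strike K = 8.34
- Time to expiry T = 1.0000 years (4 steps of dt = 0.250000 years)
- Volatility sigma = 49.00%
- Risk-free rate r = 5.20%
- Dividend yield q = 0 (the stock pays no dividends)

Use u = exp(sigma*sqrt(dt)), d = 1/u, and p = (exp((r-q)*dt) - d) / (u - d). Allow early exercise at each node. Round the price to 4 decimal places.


Answer: Price = V(0,0) = 2.5925

Derivation:
dt = T/N = 0.250000
u = exp(sigma*sqrt(dt)) = 1.277621; d = 1/u = 0.782705
p = (exp((r-q)*dt) - d) / (u - d) = 0.465493
Discount per step: exp(-r*dt) = 0.987084
Stock lattice S(k, i) with i counting down-moves:
  k=0: S(0,0) = 9.4500
  k=1: S(1,0) = 12.0735; S(1,1) = 7.3966
  k=2: S(2,0) = 15.4254; S(2,1) = 9.4500; S(2,2) = 5.7893
  k=3: S(3,0) = 19.7078; S(3,1) = 12.0735; S(3,2) = 7.3966; S(3,3) = 4.5313
  k=4: S(4,0) = 25.1791; S(4,1) = 15.4254; S(4,2) = 9.4500; S(4,3) = 5.7893; S(4,4) = 3.5467
Terminal payoffs V(N, i) = max(S_T - K, 0):
  V(4,0) = 16.839111; V(4,1) = 7.085388; V(4,2) = 1.110000; V(4,3) = 0.000000; V(4,4) = 0.000000
Backward induction: V(k, i) = exp(-r*dt) * [p * V(k+1, i) + (1-p) * V(k+1, i+1)]; then take max(V_cont, immediate exercise) for American.
  V(3,0) = exp(-r*dt) * [p*16.839111 + (1-p)*7.085388] = 11.475523; exercise = 11.367805; V(3,0) = max -> 11.475523
  V(3,1) = exp(-r*dt) * [p*7.085388 + (1-p)*1.110000] = 3.841240; exercise = 3.733521; V(3,1) = max -> 3.841240
  V(3,2) = exp(-r*dt) * [p*1.110000 + (1-p)*0.000000] = 0.510024; exercise = 0.000000; V(3,2) = max -> 0.510024
  V(3,3) = exp(-r*dt) * [p*0.000000 + (1-p)*0.000000] = 0.000000; exercise = 0.000000; V(3,3) = max -> 0.000000
  V(2,0) = exp(-r*dt) * [p*11.475523 + (1-p)*3.841240] = 7.299434; exercise = 7.085388; V(2,0) = max -> 7.299434
  V(2,1) = exp(-r*dt) * [p*3.841240 + (1-p)*0.510024] = 2.034066; exercise = 1.110000; V(2,1) = max -> 2.034066
  V(2,2) = exp(-r*dt) * [p*0.510024 + (1-p)*0.000000] = 0.234346; exercise = 0.000000; V(2,2) = max -> 0.234346
  V(1,0) = exp(-r*dt) * [p*7.299434 + (1-p)*2.034066] = 4.427130; exercise = 3.733521; V(1,0) = max -> 4.427130
  V(1,1) = exp(-r*dt) * [p*2.034066 + (1-p)*0.234346] = 1.058256; exercise = 0.000000; V(1,1) = max -> 1.058256
  V(0,0) = exp(-r*dt) * [p*4.427130 + (1-p)*1.058256] = 2.592521; exercise = 1.110000; V(0,0) = max -> 2.592521


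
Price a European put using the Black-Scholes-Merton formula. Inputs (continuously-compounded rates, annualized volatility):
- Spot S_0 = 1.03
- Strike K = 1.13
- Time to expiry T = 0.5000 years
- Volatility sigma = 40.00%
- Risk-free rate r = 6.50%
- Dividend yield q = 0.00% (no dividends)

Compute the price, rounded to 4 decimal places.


d1 = (ln(S/K) + (r - q + 0.5*sigma^2) * T) / (sigma * sqrt(T)) = -0.07127223
d2 = d1 - sigma * sqrt(T) = -0.35411494
exp(-rT) = 0.96802245; exp(-qT) = 1.00000000
P = K * exp(-rT) * N(-d2) - S_0 * exp(-qT) * N(-d1)
N(-d1) = 0.52840945; N(-d2) = 0.63837363
P = 1.1300 * 0.96802245 * 0.63837363 - 1.0300 * 1.00000000 * 0.52840945 = 0.1540

Answer: Price = 0.1540


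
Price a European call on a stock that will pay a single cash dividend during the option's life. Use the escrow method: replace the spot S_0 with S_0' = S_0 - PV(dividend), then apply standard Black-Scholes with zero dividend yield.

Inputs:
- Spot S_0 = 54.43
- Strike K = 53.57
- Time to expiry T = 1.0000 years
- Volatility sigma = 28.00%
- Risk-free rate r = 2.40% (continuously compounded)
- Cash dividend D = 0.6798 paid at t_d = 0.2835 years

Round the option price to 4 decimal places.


Answer: Price = 6.6598

Derivation:
PV(D) = D * exp(-r * t_d) = 0.6798 * 0.99321909 = 0.67519034
S_0' = S_0 - PV(D) = 54.4300 - 0.67519034 = 53.75480966
d1 = (ln(S_0'/K) + (r + sigma^2/2)*T) / (sigma*sqrt(T)) = 0.23801405
d2 = d1 - sigma*sqrt(T) = -0.04198595
exp(-rT) = 0.97628571
N(d1) = 0.59406490; N(d2) = 0.48325495
C = S_0' * N(d1) - K * exp(-rT) * N(d2) = 53.75480966 * 0.59406490 - 53.5700 * 0.97628571 * 0.48325495 = 6.6598


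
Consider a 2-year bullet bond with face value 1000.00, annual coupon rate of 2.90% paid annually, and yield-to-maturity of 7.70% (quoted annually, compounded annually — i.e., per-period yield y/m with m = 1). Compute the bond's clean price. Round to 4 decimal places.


Coupon per period c = face * coupon_rate / m = 29.000000
Periods per year m = 1; per-period yield y/m = 0.077000
Number of cashflows N = 2
Cashflows (t years, CF_t, discount factor 1/(1+y/m)^(m*t), PV):
  t = 1.0000: CF_t = 29.000000, DF = 0.928505, PV = 26.926648
  t = 2.0000: CF_t = 1029.000000, DF = 0.862122, PV = 887.123264
Price P = sum_t PV_t = 914.049912

Answer: Price = 914.0499


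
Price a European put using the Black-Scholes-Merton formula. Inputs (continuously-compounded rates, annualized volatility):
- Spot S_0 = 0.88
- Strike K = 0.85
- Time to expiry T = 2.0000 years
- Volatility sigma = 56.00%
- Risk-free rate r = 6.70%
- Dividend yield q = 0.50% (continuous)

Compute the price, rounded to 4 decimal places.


Answer: Price = 0.1893

Derivation:
d1 = (ln(S/K) + (r - q + 0.5*sigma^2) * T) / (sigma * sqrt(T)) = 0.59635057
d2 = d1 - sigma * sqrt(T) = -0.19560902
exp(-rT) = 0.87459006; exp(-qT) = 0.99004983
P = K * exp(-rT) * N(-d2) - S_0 * exp(-qT) * N(-d1)
N(-d1) = 0.27547053; N(-d2) = 0.57754190
P = 0.8500 * 0.87459006 * 0.57754190 - 0.8800 * 0.99004983 * 0.27547053 = 0.1893


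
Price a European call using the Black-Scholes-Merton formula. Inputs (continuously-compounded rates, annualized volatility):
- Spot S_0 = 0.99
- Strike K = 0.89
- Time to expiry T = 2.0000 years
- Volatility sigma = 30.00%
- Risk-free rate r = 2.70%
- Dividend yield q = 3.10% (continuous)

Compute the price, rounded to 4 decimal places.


Answer: Price = 0.1966

Derivation:
d1 = (ln(S/K) + (r - q + 0.5*sigma^2) * T) / (sigma * sqrt(T)) = 0.44425982
d2 = d1 - sigma * sqrt(T) = 0.01999576
exp(-rT) = 0.94743211; exp(-qT) = 0.93988289
C = S_0 * exp(-qT) * N(d1) - K * exp(-rT) * N(d2)
N(d1) = 0.67157263; N(d2) = 0.50797662
C = 0.9900 * 0.93988289 * 0.67157263 - 0.8900 * 0.94743211 * 0.50797662 = 0.1966


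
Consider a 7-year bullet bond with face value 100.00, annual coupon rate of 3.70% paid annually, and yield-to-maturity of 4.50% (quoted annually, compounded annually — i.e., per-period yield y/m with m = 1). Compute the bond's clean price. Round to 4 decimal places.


Coupon per period c = face * coupon_rate / m = 3.700000
Periods per year m = 1; per-period yield y/m = 0.045000
Number of cashflows N = 7
Cashflows (t years, CF_t, discount factor 1/(1+y/m)^(m*t), PV):
  t = 1.0000: CF_t = 3.700000, DF = 0.956938, PV = 3.540670
  t = 2.0000: CF_t = 3.700000, DF = 0.915730, PV = 3.388201
  t = 3.0000: CF_t = 3.700000, DF = 0.876297, PV = 3.242297
  t = 4.0000: CF_t = 3.700000, DF = 0.838561, PV = 3.102677
  t = 5.0000: CF_t = 3.700000, DF = 0.802451, PV = 2.969069
  t = 6.0000: CF_t = 3.700000, DF = 0.767896, PV = 2.841214
  t = 7.0000: CF_t = 103.700000, DF = 0.734828, PV = 76.201711
Price P = sum_t PV_t = 95.285839

Answer: Price = 95.2858


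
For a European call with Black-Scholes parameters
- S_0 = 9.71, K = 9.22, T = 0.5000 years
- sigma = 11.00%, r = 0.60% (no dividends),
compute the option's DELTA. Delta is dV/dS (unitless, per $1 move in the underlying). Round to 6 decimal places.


Answer: Delta = 0.771315

Derivation:
d1 = 0.7431852299; d2 = 0.6654034840
phi(d1) = 0.3026734806; exp(-qT) = 1.0000000000; exp(-rT) = 0.9970044955
N(d1) = 0.7713152278
Delta = exp(-qT) * N(d1) = 1.0000000000 * 0.7713152278 = 0.771315


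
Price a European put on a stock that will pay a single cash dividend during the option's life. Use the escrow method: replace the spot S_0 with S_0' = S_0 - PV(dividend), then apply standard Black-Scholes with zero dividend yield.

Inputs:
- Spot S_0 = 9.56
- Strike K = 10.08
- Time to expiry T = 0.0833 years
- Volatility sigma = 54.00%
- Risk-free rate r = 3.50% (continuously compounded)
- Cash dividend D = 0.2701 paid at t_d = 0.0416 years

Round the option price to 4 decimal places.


Answer: Price = 1.0556

Derivation:
PV(D) = D * exp(-r * t_d) = 0.2701 * 0.99854506 = 0.26970702
S_0' = S_0 - PV(D) = 9.5600 - 0.26970702 = 9.29029298
d1 = (ln(S_0'/K) + (r + sigma^2/2)*T) / (sigma*sqrt(T)) = -0.42682762
d2 = d1 - sigma*sqrt(T) = -0.58268102
exp(-rT) = 0.99708875
N(-d1) = 0.66524756; N(-d2) = 0.71994597
P = K * exp(-rT) * N(-d2) - S_0' * N(-d1) = 10.0800 * 0.99708875 * 0.71994597 - 9.29029298 * 0.66524756 = 1.0556


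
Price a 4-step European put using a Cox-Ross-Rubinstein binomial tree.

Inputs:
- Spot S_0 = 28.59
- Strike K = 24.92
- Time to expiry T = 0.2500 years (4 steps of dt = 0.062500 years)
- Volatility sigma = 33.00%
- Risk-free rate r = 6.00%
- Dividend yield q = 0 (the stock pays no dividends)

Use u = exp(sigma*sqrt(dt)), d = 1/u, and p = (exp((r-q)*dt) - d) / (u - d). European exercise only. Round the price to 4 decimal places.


Answer: Price = V(0,0) = 0.4300

Derivation:
dt = T/N = 0.062500
u = exp(sigma*sqrt(dt)) = 1.085999; d = 1/u = 0.920811
p = (exp((r-q)*dt) - d) / (u - d) = 0.502131
Discount per step: exp(-r*dt) = 0.996257
Stock lattice S(k, i) with i counting down-moves:
  k=0: S(0,0) = 28.5900
  k=1: S(1,0) = 31.0487; S(1,1) = 26.3260
  k=2: S(2,0) = 33.7188; S(2,1) = 28.5900; S(2,2) = 24.2413
  k=3: S(3,0) = 36.6186; S(3,1) = 31.0487; S(3,2) = 26.3260; S(3,3) = 22.3216
  k=4: S(4,0) = 39.7678; S(4,1) = 33.7188; S(4,2) = 28.5900; S(4,3) = 24.2413; S(4,4) = 20.5540
Terminal payoffs V(N, i) = max(K - S_T, 0):
  V(4,0) = 0.000000; V(4,1) = 0.000000; V(4,2) = 0.000000; V(4,3) = 0.678719; V(4,4) = 4.365970
Backward induction: V(k, i) = exp(-r*dt) * [p * V(k+1, i) + (1-p) * V(k+1, i+1)].
  V(3,0) = exp(-r*dt) * [p*0.000000 + (1-p)*0.000000] = 0.000000
  V(3,1) = exp(-r*dt) * [p*0.000000 + (1-p)*0.000000] = 0.000000
  V(3,2) = exp(-r*dt) * [p*0.000000 + (1-p)*0.678719] = 0.336648
  V(3,3) = exp(-r*dt) * [p*0.678719 + (1-p)*4.365970] = 2.505076
  V(2,0) = exp(-r*dt) * [p*0.000000 + (1-p)*0.000000] = 0.000000
  V(2,1) = exp(-r*dt) * [p*0.000000 + (1-p)*0.336648] = 0.166980
  V(2,2) = exp(-r*dt) * [p*0.336648 + (1-p)*2.505076] = 1.410941
  V(1,0) = exp(-r*dt) * [p*0.000000 + (1-p)*0.166980] = 0.082823
  V(1,1) = exp(-r*dt) * [p*0.166980 + (1-p)*1.410941] = 0.783366
  V(0,0) = exp(-r*dt) * [p*0.082823 + (1-p)*0.783366] = 0.429986


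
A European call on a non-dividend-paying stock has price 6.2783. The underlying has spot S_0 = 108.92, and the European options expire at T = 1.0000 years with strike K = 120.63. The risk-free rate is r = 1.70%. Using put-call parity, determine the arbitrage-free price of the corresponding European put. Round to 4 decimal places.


Answer: Put price = 15.9549

Derivation:
Put-call parity: C - P = S_0 * exp(-qT) - K * exp(-rT).
S_0 * exp(-qT) = 108.9200 * 1.00000000 = 108.92000000
K * exp(-rT) = 120.6300 * 0.98314368 = 118.59662268
P = C - S*exp(-qT) + K*exp(-rT)
P = 6.2783 - 108.92000000 + 118.59662268 = 15.9549


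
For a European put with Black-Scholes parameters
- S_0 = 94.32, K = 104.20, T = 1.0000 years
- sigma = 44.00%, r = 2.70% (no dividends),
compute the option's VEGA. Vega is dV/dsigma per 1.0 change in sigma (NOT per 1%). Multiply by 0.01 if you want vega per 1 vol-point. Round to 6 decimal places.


d1 = 0.0549571066; d2 = -0.3850428934
phi(d1) = 0.3983402757; exp(-qT) = 1.0000000000; exp(-rT) = 0.9733612415
Vega = S * exp(-qT) * phi(d1) * sqrt(T) = 94.3200 * 1.0000000000 * 0.3983402757 * 1.0000000000 = 37.571455

Answer: Vega = 37.571455


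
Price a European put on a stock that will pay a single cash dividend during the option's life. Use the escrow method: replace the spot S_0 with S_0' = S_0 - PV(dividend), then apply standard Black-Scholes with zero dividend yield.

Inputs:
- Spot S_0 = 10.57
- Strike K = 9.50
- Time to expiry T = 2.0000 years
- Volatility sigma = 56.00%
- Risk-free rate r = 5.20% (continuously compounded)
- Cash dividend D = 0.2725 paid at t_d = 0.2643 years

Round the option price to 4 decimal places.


Answer: Price = 2.1085

Derivation:
PV(D) = D * exp(-r * t_d) = 0.2725 * 0.98635041 = 0.26878049
S_0' = S_0 - PV(D) = 10.5700 - 0.26878049 = 10.30121951
d1 = (ln(S_0'/K) + (r + sigma^2/2)*T) / (sigma*sqrt(T)) = 0.62954031
d2 = d1 - sigma*sqrt(T) = -0.16241928
exp(-rT) = 0.90122530
N(-d1) = 0.26449769; N(-d2) = 0.56451216
P = K * exp(-rT) * N(-d2) - S_0' * N(-d1) = 9.5000 * 0.90122530 * 0.56451216 - 10.30121951 * 0.26449769 = 2.1085


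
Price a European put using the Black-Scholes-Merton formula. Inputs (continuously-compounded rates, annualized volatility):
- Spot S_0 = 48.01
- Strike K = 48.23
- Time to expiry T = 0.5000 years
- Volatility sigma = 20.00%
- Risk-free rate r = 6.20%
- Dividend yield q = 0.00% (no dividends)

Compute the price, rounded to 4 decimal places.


Answer: Price = 2.0915

Derivation:
d1 = (ln(S/K) + (r - q + 0.5*sigma^2) * T) / (sigma * sqrt(T)) = 0.25758548
d2 = d1 - sigma * sqrt(T) = 0.11616413
exp(-rT) = 0.96947557; exp(-qT) = 1.00000000
P = K * exp(-rT) * N(-d2) - S_0 * exp(-qT) * N(-d1)
N(-d1) = 0.39836342; N(-d2) = 0.45376123
P = 48.2300 * 0.96947557 * 0.45376123 - 48.0100 * 1.00000000 * 0.39836342 = 2.0915


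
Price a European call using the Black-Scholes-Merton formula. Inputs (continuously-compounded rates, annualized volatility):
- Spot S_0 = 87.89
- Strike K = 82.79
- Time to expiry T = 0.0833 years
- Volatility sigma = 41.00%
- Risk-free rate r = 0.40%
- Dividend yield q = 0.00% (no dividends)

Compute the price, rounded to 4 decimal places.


Answer: Price = 7.0973

Derivation:
d1 = (ln(S/K) + (r - q + 0.5*sigma^2) * T) / (sigma * sqrt(T)) = 0.56715575
d2 = d1 - sigma * sqrt(T) = 0.44882262
exp(-rT) = 0.99966686; exp(-qT) = 1.00000000
C = S_0 * exp(-qT) * N(d1) - K * exp(-rT) * N(d2)
N(d1) = 0.71469582; N(d2) = 0.67322019
C = 87.8900 * 1.00000000 * 0.71469582 - 82.7900 * 0.99966686 * 0.67322019 = 7.0973


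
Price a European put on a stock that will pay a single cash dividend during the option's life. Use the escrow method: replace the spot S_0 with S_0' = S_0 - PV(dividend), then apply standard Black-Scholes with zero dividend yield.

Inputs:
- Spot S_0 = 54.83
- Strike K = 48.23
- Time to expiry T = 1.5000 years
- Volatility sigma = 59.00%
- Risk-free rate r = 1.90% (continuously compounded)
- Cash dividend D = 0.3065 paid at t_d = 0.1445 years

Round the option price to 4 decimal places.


PV(D) = D * exp(-r * t_d) = 0.3065 * 0.99725827 = 0.30565966
S_0' = S_0 - PV(D) = 54.8300 - 0.30565966 = 54.52434034
d1 = (ln(S_0'/K) + (r + sigma^2/2)*T) / (sigma*sqrt(T)) = 0.57049720
d2 = d1 - sigma*sqrt(T) = -0.15210227
exp(-rT) = 0.97190229
N(-d1) = 0.28417026; N(-d2) = 0.56044686
P = K * exp(-rT) * N(-d2) - S_0' * N(-d1) = 48.2300 * 0.97190229 * 0.56044686 - 54.52434034 * 0.28417026 = 10.7767

Answer: Price = 10.7767


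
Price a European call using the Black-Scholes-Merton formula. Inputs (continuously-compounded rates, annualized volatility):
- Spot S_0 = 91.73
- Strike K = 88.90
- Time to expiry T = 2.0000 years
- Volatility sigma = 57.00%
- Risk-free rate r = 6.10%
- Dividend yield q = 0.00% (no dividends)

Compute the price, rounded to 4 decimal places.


d1 = (ln(S/K) + (r - q + 0.5*sigma^2) * T) / (sigma * sqrt(T)) = 0.59327169
d2 = d1 - sigma * sqrt(T) = -0.21283004
exp(-rT) = 0.88514837; exp(-qT) = 1.00000000
C = S_0 * exp(-qT) * N(d1) - K * exp(-rT) * N(d2)
N(d1) = 0.72350033; N(d2) = 0.41572977
C = 91.7300 * 1.00000000 * 0.72350033 - 88.9000 * 0.88514837 * 0.41572977 = 33.6530

Answer: Price = 33.6530


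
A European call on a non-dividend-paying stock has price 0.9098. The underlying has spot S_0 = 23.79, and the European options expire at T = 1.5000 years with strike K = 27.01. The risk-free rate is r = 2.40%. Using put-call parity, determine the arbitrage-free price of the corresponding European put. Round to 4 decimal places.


Put-call parity: C - P = S_0 * exp(-qT) - K * exp(-rT).
S_0 * exp(-qT) = 23.7900 * 1.00000000 = 23.79000000
K * exp(-rT) = 27.0100 * 0.96464029 = 26.05493433
P = C - S*exp(-qT) + K*exp(-rT)
P = 0.9098 - 23.79000000 + 26.05493433 = 3.1747

Answer: Put price = 3.1747


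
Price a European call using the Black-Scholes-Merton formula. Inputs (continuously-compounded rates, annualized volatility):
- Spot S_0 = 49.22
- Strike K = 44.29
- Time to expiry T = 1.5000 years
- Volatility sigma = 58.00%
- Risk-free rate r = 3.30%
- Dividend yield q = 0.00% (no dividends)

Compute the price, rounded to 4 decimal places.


d1 = (ln(S/K) + (r - q + 0.5*sigma^2) * T) / (sigma * sqrt(T)) = 0.57343558
d2 = d1 - sigma * sqrt(T) = -0.13691644
exp(-rT) = 0.95170516; exp(-qT) = 1.00000000
C = S_0 * exp(-qT) * N(d1) - K * exp(-rT) * N(d2)
N(d1) = 0.71682510; N(d2) = 0.44554842
C = 49.2200 * 1.00000000 * 0.71682510 - 44.2900 * 0.95170516 * 0.44554842 = 16.5018

Answer: Price = 16.5018


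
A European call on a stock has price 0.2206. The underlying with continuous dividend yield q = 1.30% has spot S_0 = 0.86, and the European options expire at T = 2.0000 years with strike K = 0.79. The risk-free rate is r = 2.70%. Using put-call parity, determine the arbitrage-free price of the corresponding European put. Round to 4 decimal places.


Answer: Put price = 0.1311

Derivation:
Put-call parity: C - P = S_0 * exp(-qT) - K * exp(-rT).
S_0 * exp(-qT) = 0.8600 * 0.97433509 = 0.83792818
K * exp(-rT) = 0.7900 * 0.94743211 = 0.74847136
P = C - S*exp(-qT) + K*exp(-rT)
P = 0.2206 - 0.83792818 + 0.74847136 = 0.1311


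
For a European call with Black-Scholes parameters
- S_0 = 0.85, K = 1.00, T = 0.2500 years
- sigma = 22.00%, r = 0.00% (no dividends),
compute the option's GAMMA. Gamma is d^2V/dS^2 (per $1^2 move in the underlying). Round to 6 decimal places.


d1 = -1.4224448136; d2 = -1.5324448136
phi(d1) = 0.1450592271; exp(-qT) = 1.0000000000; exp(-rT) = 1.0000000000
Gamma = exp(-qT) * phi(d1) / (S * sigma * sqrt(T)) = 1.0000000000 * 0.1450592271 / (0.8500 * 0.2200 * 0.5000000000) = 1.551436

Answer: Gamma = 1.551436


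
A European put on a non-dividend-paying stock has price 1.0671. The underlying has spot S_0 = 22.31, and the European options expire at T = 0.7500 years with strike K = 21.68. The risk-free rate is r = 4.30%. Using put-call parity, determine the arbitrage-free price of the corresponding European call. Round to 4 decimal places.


Answer: Call price = 2.3851

Derivation:
Put-call parity: C - P = S_0 * exp(-qT) - K * exp(-rT).
S_0 * exp(-qT) = 22.3100 * 1.00000000 = 22.31000000
K * exp(-rT) = 21.6800 * 0.96826449 = 20.99197405
C = P + S*exp(-qT) - K*exp(-rT)
C = 1.0671 + 22.31000000 - 20.99197405 = 2.3851


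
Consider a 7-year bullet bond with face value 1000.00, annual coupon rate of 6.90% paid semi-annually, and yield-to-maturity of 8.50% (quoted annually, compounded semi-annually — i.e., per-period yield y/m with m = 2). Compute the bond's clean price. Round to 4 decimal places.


Answer: Price = 916.8728

Derivation:
Coupon per period c = face * coupon_rate / m = 34.500000
Periods per year m = 2; per-period yield y/m = 0.042500
Number of cashflows N = 14
Cashflows (t years, CF_t, discount factor 1/(1+y/m)^(m*t), PV):
  t = 0.5000: CF_t = 34.500000, DF = 0.959233, PV = 33.093525
  t = 1.0000: CF_t = 34.500000, DF = 0.920127, PV = 31.744389
  t = 1.5000: CF_t = 34.500000, DF = 0.882616, PV = 30.450253
  t = 2.0000: CF_t = 34.500000, DF = 0.846634, PV = 29.208876
  t = 2.5000: CF_t = 34.500000, DF = 0.812119, PV = 28.018106
  t = 3.0000: CF_t = 34.500000, DF = 0.779011, PV = 26.875881
  t = 3.5000: CF_t = 34.500000, DF = 0.747253, PV = 25.780222
  t = 4.0000: CF_t = 34.500000, DF = 0.716789, PV = 24.729230
  t = 4.5000: CF_t = 34.500000, DF = 0.687568, PV = 23.721083
  t = 5.0000: CF_t = 34.500000, DF = 0.659537, PV = 22.754037
  t = 5.5000: CF_t = 34.500000, DF = 0.632650, PV = 21.826414
  t = 6.0000: CF_t = 34.500000, DF = 0.606858, PV = 20.936608
  t = 6.5000: CF_t = 34.500000, DF = 0.582118, PV = 20.083078
  t = 7.0000: CF_t = 1034.500000, DF = 0.558387, PV = 577.651099
Price P = sum_t PV_t = 916.872801


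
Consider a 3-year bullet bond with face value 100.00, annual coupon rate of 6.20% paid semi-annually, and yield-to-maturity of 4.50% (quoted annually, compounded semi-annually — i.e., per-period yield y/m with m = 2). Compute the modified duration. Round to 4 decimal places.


Answer: Modified duration = 2.7278

Derivation:
Coupon per period c = face * coupon_rate / m = 3.100000
Periods per year m = 2; per-period yield y/m = 0.022500
Number of cashflows N = 6
Cashflows (t years, CF_t, discount factor 1/(1+y/m)^(m*t), PV):
  t = 0.5000: CF_t = 3.100000, DF = 0.977995, PV = 3.031785
  t = 1.0000: CF_t = 3.100000, DF = 0.956474, PV = 2.965071
  t = 1.5000: CF_t = 3.100000, DF = 0.935427, PV = 2.899825
  t = 2.0000: CF_t = 3.100000, DF = 0.914843, PV = 2.836014
  t = 2.5000: CF_t = 3.100000, DF = 0.894712, PV = 2.773608
  t = 3.0000: CF_t = 103.100000, DF = 0.875024, PV = 90.215002
Price P = sum_t PV_t = 104.721305
First compute Macaulay numerator sum_t t * PV_t:
  t * PV_t at t = 0.5000: 1.515892
  t * PV_t at t = 1.0000: 2.965071
  t * PV_t at t = 1.5000: 4.349737
  t * PV_t at t = 2.0000: 5.672029
  t * PV_t at t = 2.5000: 6.934020
  t * PV_t at t = 3.0000: 270.645007
Macaulay duration D = 292.081757 / 104.721305 = 2.789134
Modified duration = D / (1 + y/m) = 2.789134 / (1 + 0.022500) = 2.727759


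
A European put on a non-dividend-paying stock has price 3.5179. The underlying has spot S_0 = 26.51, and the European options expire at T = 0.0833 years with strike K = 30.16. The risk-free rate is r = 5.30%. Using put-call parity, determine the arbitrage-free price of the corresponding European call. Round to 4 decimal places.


Put-call parity: C - P = S_0 * exp(-qT) - K * exp(-rT).
S_0 * exp(-qT) = 26.5100 * 1.00000000 = 26.51000000
K * exp(-rT) = 30.1600 * 0.99559483 = 30.02714011
C = P + S*exp(-qT) - K*exp(-rT)
C = 3.5179 + 26.51000000 - 30.02714011 = 0.0008

Answer: Call price = 0.0008


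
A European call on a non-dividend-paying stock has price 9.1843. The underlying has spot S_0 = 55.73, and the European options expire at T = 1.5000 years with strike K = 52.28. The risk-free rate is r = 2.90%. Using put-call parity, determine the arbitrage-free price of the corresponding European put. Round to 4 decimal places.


Answer: Put price = 3.5089

Derivation:
Put-call parity: C - P = S_0 * exp(-qT) - K * exp(-rT).
S_0 * exp(-qT) = 55.7300 * 1.00000000 = 55.73000000
K * exp(-rT) = 52.2800 * 0.95743255 = 50.05457393
P = C - S*exp(-qT) + K*exp(-rT)
P = 9.1843 - 55.73000000 + 50.05457393 = 3.5089


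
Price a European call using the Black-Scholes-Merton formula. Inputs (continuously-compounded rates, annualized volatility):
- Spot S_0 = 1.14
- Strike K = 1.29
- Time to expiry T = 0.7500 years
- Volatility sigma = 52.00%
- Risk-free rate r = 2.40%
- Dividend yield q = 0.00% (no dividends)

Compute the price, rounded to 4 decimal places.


Answer: Price = 0.1567

Derivation:
d1 = (ln(S/K) + (r - q + 0.5*sigma^2) * T) / (sigma * sqrt(T)) = -0.00935742
d2 = d1 - sigma * sqrt(T) = -0.45969063
exp(-rT) = 0.98216103; exp(-qT) = 1.00000000
C = S_0 * exp(-qT) * N(d1) - K * exp(-rT) * N(d2)
N(d1) = 0.49626698; N(d2) = 0.32286915
C = 1.1400 * 1.00000000 * 0.49626698 - 1.2900 * 0.98216103 * 0.32286915 = 0.1567


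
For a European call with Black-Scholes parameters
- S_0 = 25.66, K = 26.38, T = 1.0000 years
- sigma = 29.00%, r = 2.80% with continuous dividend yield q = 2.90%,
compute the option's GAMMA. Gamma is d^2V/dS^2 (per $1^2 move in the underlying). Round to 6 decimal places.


d1 = 0.0461283169; d2 = -0.2438716831
phi(d1) = 0.3985180671; exp(-qT) = 0.9714164645; exp(-rT) = 0.9723883668
Gamma = exp(-qT) * phi(d1) / (S * sigma * sqrt(T)) = 0.9714164645 * 0.3985180671 / (25.6600 * 0.2900 * 1.0000000000) = 0.052023

Answer: Gamma = 0.052023


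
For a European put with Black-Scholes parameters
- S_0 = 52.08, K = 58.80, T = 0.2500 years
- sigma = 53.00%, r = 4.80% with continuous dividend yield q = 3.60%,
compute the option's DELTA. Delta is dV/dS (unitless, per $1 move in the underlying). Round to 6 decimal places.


Answer: Delta = -0.617710

Derivation:
d1 = -0.3141447434; d2 = -0.5791447434
phi(d1) = 0.3797348651; exp(-qT) = 0.9910403788; exp(-rT) = 0.9880717129
N(-d1) = 0.6232944460
Delta = -exp(-qT) * N(-d1) = -0.9910403788 * 0.6232944460 = -0.617710


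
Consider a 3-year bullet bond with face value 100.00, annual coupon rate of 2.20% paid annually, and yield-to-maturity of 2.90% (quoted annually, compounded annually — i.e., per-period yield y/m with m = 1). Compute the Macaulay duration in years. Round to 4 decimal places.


Coupon per period c = face * coupon_rate / m = 2.200000
Periods per year m = 1; per-period yield y/m = 0.029000
Number of cashflows N = 3
Cashflows (t years, CF_t, discount factor 1/(1+y/m)^(m*t), PV):
  t = 1.0000: CF_t = 2.200000, DF = 0.971817, PV = 2.137998
  t = 2.0000: CF_t = 2.200000, DF = 0.944429, PV = 2.077743
  t = 3.0000: CF_t = 102.200000, DF = 0.917812, PV = 93.800418
Price P = sum_t PV_t = 98.016159
Macaulay numerator sum_t t * PV_t:
  t * PV_t at t = 1.0000: 2.137998
  t * PV_t at t = 2.0000: 4.155487
  t * PV_t at t = 3.0000: 281.401253
Macaulay duration D = (sum_t t * PV_t) / P = 287.694738 / 98.016159 = 2.935177

Answer: Macaulay duration = 2.9352 years


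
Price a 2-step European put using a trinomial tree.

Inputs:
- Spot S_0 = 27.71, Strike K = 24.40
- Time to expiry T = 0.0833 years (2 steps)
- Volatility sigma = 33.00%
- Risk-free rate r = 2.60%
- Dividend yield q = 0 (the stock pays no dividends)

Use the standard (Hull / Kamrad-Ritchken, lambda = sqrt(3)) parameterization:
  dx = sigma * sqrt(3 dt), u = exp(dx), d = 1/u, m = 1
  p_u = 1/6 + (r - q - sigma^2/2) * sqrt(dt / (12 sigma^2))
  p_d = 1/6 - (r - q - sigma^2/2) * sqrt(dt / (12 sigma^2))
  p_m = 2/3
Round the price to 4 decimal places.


dt = T/N = 0.041650; dx = sigma*sqrt(3*dt) = 0.116649
u = exp(dx) = 1.123725; d = 1/u = 0.889897
p_u = 0.161588, p_m = 0.666667, p_d = 0.171746
Discount per step: exp(-r*dt) = 0.998918
Stock lattice S(k, j) with j the centered position index:
  k=0: S(0,+0) = 27.7100
  k=1: S(1,-1) = 24.6591; S(1,+0) = 27.7100; S(1,+1) = 31.1384
  k=2: S(2,-2) = 21.9440; S(2,-1) = 24.6591; S(2,+0) = 27.7100; S(2,+1) = 31.1384; S(2,+2) = 34.9910
Terminal payoffs V(N, j) = max(K - S_T, 0):
  V(2,-2) = 2.455977; V(2,-1) = 0.000000; V(2,+0) = 0.000000; V(2,+1) = 0.000000; V(2,+2) = 0.000000
Backward induction: V(k, j) = exp(-r*dt) * [p_u * V(k+1, j+1) + p_m * V(k+1, j) + p_d * V(k+1, j-1)]
  V(1,-1) = exp(-r*dt) * [p_u*0.000000 + p_m*0.000000 + p_d*2.455977] = 0.421347
  V(1,+0) = exp(-r*dt) * [p_u*0.000000 + p_m*0.000000 + p_d*0.000000] = 0.000000
  V(1,+1) = exp(-r*dt) * [p_u*0.000000 + p_m*0.000000 + p_d*0.000000] = 0.000000
  V(0,+0) = exp(-r*dt) * [p_u*0.000000 + p_m*0.000000 + p_d*0.421347] = 0.072286

Answer: Price = V(0,0) = 0.0723


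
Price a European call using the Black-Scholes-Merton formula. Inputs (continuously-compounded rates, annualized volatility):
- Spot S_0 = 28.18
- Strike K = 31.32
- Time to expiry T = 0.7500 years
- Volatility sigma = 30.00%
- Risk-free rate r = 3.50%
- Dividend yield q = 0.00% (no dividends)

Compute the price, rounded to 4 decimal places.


Answer: Price = 2.0083

Derivation:
d1 = (ln(S/K) + (r - q + 0.5*sigma^2) * T) / (sigma * sqrt(T)) = -0.17568524
d2 = d1 - sigma * sqrt(T) = -0.43549286
exp(-rT) = 0.97409154; exp(-qT) = 1.00000000
C = S_0 * exp(-qT) * N(d1) - K * exp(-rT) * N(d2)
N(d1) = 0.43027062; N(d2) = 0.33160236
C = 28.1800 * 1.00000000 * 0.43027062 - 31.3200 * 0.97409154 * 0.33160236 = 2.0083


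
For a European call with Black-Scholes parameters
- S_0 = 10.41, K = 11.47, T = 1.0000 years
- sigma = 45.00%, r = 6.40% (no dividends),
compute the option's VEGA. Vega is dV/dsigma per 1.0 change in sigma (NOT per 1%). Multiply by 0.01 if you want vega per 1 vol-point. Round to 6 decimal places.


Answer: Vega = 4.105453

Derivation:
d1 = 0.1517376700; d2 = -0.2982623300
phi(d1) = 0.3943759277; exp(-qT) = 1.0000000000; exp(-rT) = 0.9380049995
Vega = S * exp(-qT) * phi(d1) * sqrt(T) = 10.4100 * 1.0000000000 * 0.3943759277 * 1.0000000000 = 4.105453


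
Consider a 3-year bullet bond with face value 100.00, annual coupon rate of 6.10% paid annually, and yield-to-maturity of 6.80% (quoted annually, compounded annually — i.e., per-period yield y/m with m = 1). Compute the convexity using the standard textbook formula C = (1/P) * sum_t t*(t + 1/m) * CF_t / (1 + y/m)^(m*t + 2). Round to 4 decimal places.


Answer: Convexity = 9.7238

Derivation:
Coupon per period c = face * coupon_rate / m = 6.100000
Periods per year m = 1; per-period yield y/m = 0.068000
Number of cashflows N = 3
Cashflows (t years, CF_t, discount factor 1/(1+y/m)^(m*t), PV):
  t = 1.0000: CF_t = 6.100000, DF = 0.936330, PV = 5.711610
  t = 2.0000: CF_t = 6.100000, DF = 0.876713, PV = 5.347950
  t = 3.0000: CF_t = 106.100000, DF = 0.820892, PV = 87.096685
Price P = sum_t PV_t = 98.156245
Convexity numerator sum_t t*(t + 1/m) * CF_t / (1+y/m)^(m*t + 2):
  t = 1.0000: term = 10.014887
  t = 2.0000: term = 28.131706
  t = 3.0000: term = 916.305654
Convexity = (1/P) * sum = 954.452248 / 98.156245 = 9.723806


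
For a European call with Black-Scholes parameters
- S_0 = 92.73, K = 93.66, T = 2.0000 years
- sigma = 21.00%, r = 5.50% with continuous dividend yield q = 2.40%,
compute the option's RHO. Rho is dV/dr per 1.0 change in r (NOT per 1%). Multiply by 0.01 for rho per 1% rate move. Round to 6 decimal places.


d1 = 0.3236557073; d2 = 0.0266708592
phi(d1) = 0.3785848558; exp(-qT) = 0.9531337871; exp(-rT) = 0.8958341353
N(d2) = 0.5106388721
Rho = K*T*exp(-rT)*N(d2) = 93.6600 * 2.0000 * 0.8958341353 * 0.5106388721 = 85.689109

Answer: Rho = 85.689109


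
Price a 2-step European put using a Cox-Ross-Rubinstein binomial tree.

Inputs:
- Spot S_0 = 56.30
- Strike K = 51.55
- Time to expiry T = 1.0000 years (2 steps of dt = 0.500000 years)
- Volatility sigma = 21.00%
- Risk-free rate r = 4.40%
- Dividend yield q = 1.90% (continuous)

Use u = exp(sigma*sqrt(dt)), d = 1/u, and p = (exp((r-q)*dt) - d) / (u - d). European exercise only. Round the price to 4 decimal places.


Answer: Price = V(0,0) = 2.2769

Derivation:
dt = T/N = 0.500000
u = exp(sigma*sqrt(dt)) = 1.160084; d = 1/u = 0.862007
p = (exp((r-q)*dt) - d) / (u - d) = 0.505144
Discount per step: exp(-r*dt) = 0.978240
Stock lattice S(k, i) with i counting down-moves:
  k=0: S(0,0) = 56.3000
  k=1: S(1,0) = 65.3127; S(1,1) = 48.5310
  k=2: S(2,0) = 75.7683; S(2,1) = 56.3000; S(2,2) = 41.8340
Terminal payoffs V(N, i) = max(K - S_T, 0):
  V(2,0) = 0.000000; V(2,1) = 0.000000; V(2,2) = 9.715988
Backward induction: V(k, i) = exp(-r*dt) * [p * V(k+1, i) + (1-p) * V(k+1, i+1)].
  V(1,0) = exp(-r*dt) * [p*0.000000 + (1-p)*0.000000] = 0.000000
  V(1,1) = exp(-r*dt) * [p*0.000000 + (1-p)*9.715988] = 4.703398
  V(0,0) = exp(-r*dt) * [p*0.000000 + (1-p)*4.703398] = 2.276861


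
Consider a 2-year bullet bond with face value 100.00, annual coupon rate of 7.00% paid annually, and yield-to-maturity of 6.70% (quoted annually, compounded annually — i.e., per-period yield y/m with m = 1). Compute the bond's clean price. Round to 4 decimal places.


Answer: Price = 100.5447

Derivation:
Coupon per period c = face * coupon_rate / m = 7.000000
Periods per year m = 1; per-period yield y/m = 0.067000
Number of cashflows N = 2
Cashflows (t years, CF_t, discount factor 1/(1+y/m)^(m*t), PV):
  t = 1.0000: CF_t = 7.000000, DF = 0.937207, PV = 6.560450
  t = 2.0000: CF_t = 107.000000, DF = 0.878357, PV = 93.984219
Price P = sum_t PV_t = 100.544669


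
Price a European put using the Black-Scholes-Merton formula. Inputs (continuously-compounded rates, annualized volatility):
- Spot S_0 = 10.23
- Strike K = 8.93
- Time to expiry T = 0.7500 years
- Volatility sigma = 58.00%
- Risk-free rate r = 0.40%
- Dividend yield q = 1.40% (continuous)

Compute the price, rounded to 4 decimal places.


d1 = (ln(S/K) + (r - q + 0.5*sigma^2) * T) / (sigma * sqrt(T)) = 0.50679047
d2 = d1 - sigma * sqrt(T) = 0.00449574
exp(-rT) = 0.99700450; exp(-qT) = 0.98955493
P = K * exp(-rT) * N(-d2) - S_0 * exp(-qT) * N(-d1)
N(-d1) = 0.30615092; N(-d2) = 0.49820647
P = 8.9300 * 0.99700450 * 0.49820647 - 10.2300 * 0.98955493 * 0.30615092 = 1.3364

Answer: Price = 1.3364


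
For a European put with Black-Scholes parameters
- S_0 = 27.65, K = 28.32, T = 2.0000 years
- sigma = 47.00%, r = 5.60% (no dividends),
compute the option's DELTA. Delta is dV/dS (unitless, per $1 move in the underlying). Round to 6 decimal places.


Answer: Delta = -0.321030

Derivation:
d1 = 0.4648210946; d2 = -0.1998592797
phi(d1) = 0.3580910991; exp(-qT) = 1.0000000000; exp(-rT) = 0.8940442575
N(-d1) = 0.3210297901
Delta = -exp(-qT) * N(-d1) = -1.0000000000 * 0.3210297901 = -0.321030


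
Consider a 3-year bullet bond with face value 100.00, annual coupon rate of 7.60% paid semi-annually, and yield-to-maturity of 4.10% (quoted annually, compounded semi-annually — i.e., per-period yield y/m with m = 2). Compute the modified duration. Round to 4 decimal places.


Coupon per period c = face * coupon_rate / m = 3.800000
Periods per year m = 2; per-period yield y/m = 0.020500
Number of cashflows N = 6
Cashflows (t years, CF_t, discount factor 1/(1+y/m)^(m*t), PV):
  t = 0.5000: CF_t = 3.800000, DF = 0.979912, PV = 3.723665
  t = 1.0000: CF_t = 3.800000, DF = 0.960227, PV = 3.648863
  t = 1.5000: CF_t = 3.800000, DF = 0.940938, PV = 3.575564
  t = 2.0000: CF_t = 3.800000, DF = 0.922036, PV = 3.503737
  t = 2.5000: CF_t = 3.800000, DF = 0.903514, PV = 3.433354
  t = 3.0000: CF_t = 103.800000, DF = 0.885364, PV = 91.900802
Price P = sum_t PV_t = 109.785985
First compute Macaulay numerator sum_t t * PV_t:
  t * PV_t at t = 0.5000: 1.861832
  t * PV_t at t = 1.0000: 3.648863
  t * PV_t at t = 1.5000: 5.363346
  t * PV_t at t = 2.0000: 7.007475
  t * PV_t at t = 2.5000: 8.583384
  t * PV_t at t = 3.0000: 275.702405
Macaulay duration D = 302.167306 / 109.785985 = 2.752330
Modified duration = D / (1 + y/m) = 2.752330 / (1 + 0.020500) = 2.697041

Answer: Modified duration = 2.6970
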